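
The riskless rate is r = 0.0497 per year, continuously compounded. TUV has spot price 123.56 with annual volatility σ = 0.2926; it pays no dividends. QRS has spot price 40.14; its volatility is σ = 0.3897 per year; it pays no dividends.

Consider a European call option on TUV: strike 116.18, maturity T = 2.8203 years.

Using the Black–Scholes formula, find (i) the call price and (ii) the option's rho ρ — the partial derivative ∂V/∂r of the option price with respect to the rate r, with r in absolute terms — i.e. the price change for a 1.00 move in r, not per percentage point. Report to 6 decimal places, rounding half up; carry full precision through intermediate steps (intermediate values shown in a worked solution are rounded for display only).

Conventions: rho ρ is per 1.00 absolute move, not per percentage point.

σ√T = 0.2926·√2.8203 = 0.491385
d₁ = (ln(S/K) + (r+σ²/2)T) / (σ√T) = (ln(123.56/116.18) + (0.0497+0.2926²/2)·2.8203) / 0.491385 = (0.061586 + 0.260899) / 0.491385 = 0.656277
d₂ = d₁ − σ√T = 0.656277 − 0.491385 = 0.164892
e^{−rT} = 0.869211
N(d₁) = 0.744177,  N(d₂) = 0.565485
Call price V = S·N(d₁) − K·e^{−rT}·N(d₂) = 91.950514 − 57.105538 = 34.844976
ρ = K·T·e^{−rT}·N(d₂) = 161.054750

price = 34.844976
ρ = 161.054750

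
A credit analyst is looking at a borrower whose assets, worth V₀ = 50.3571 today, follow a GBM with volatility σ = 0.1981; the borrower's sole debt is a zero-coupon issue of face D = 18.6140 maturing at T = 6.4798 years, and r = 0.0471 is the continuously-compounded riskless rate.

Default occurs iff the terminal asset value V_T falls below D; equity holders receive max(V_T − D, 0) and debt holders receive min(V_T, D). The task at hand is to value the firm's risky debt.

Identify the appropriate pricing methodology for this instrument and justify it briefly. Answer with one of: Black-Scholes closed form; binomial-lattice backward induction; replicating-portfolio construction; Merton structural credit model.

framework: Merton structural credit model

Key observation: with the firm-asset dynamics (V₀ = 50.3571) and a single zero-coupon liability of face 18.6140 given, debt value, spread, and default probability all derive from the option view of the balance sheet.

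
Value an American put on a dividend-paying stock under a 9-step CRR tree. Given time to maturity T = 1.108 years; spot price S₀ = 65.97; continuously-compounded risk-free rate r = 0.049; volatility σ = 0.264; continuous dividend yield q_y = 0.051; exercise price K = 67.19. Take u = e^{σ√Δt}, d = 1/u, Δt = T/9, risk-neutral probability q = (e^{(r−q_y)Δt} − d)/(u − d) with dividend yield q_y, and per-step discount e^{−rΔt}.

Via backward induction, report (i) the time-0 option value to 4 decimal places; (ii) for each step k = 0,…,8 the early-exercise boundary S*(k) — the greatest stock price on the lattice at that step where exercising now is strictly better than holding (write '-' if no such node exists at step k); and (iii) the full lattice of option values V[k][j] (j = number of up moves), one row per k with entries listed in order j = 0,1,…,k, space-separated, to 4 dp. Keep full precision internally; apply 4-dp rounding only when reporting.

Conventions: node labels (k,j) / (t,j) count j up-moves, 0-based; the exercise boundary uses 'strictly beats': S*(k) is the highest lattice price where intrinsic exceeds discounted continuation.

params: Δt=0.12311 u=1.09706 d=0.91153 q=0.47553 e^(-rΔt)=0.99399
t_9 payoffs: 38.5293 32.6959 25.6752 17.2257 7.0563 0.0000 0.0000 0.0000 0.0000 0.0000
t_8: node(8,0) S=31.4424 payoff=35.7476 vs cont=35.5403 → 35.7476 [stop]  node(8,1) S=37.8420 payoff=29.3480 vs cont=29.1808 → 29.3480 [stop]  node(8,2) S=45.5440 payoff=21.6460 vs cont=21.5269 → 21.6460 [stop]  node(8,3) S=54.8137 payoff=12.3763 vs cont=12.3153 → 12.3763 [stop]  node(8,4) S=65.9700 payoff=1.2200 vs cont=3.6786 → 3.6786 [wait]  node(8,5) S=79.3970 payoff=0.0000 vs cont=0.0000 → 0.0000 [wait]  node(8,6) S=95.5568 payoff=0.0000 vs cont=0.0000 → 0.0000 [wait]  node(8,7) S=115.0056 payoff=0.0000 vs cont=0.0000 → 0.0000 [wait]  node(8,8) S=138.4130 payoff=0.0000 vs cont=0.0000 → 0.0000 [wait]  ⇒ S*(8)=54.8137
t_7: node(7,0) S=34.4941 payoff=32.6959 vs cont=32.5077 → 32.6959 [stop]  node(7,1) S=41.5148 payoff=25.6752 vs cont=25.5310 → 25.6752 [stop]  node(7,2) S=49.9643 payoff=17.2257 vs cont=17.1343 → 17.2257 [stop]  node(7,3) S=60.1337 payoff=7.0563 vs cont=8.1907 → 8.1907 [wait]  node(7,4) S=72.3728 payoff=0.0000 vs cont=1.9177 → 1.9177 [wait]  node(7,5) S=87.1029 payoff=0.0000 vs cont=0.0000 → 0.0000 [wait]  node(7,6) S=104.8312 payoff=0.0000 vs cont=0.0000 → 0.0000 [wait]  node(7,7) S=126.1676 payoff=0.0000 vs cont=0.0000 → 0.0000 [wait]  ⇒ S*(7)=49.9643
t_6: node(6,0) S=37.8420 payoff=29.3480 vs cont=29.1808 → 29.3480 [stop]  node(6,1) S=45.5440 payoff=21.6460 vs cont=21.5269 → 21.6460 [stop]  node(6,2) S=54.8137 payoff=12.3763 vs cont=12.8515 → 12.8515 [wait]  node(6,3) S=65.9700 payoff=1.2200 vs cont=5.1764 → 5.1764 [wait]  node(6,4) S=79.3970 payoff=0.0000 vs cont=0.9997 → 0.9997 [wait]  node(6,5) S=95.5568 payoff=0.0000 vs cont=0.0000 → 0.0000 [wait]  node(6,6) S=115.0056 payoff=0.0000 vs cont=0.0000 → 0.0000 [wait]  ⇒ S*(6)=45.5440
t_5: node(5,0) S=41.5148 payoff=25.6752 vs cont=25.5310 → 25.6752 [stop]  node(5,1) S=49.9643 payoff=17.2257 vs cont=17.3589 → 17.3589 [wait]  node(5,2) S=60.1337 payoff=7.0563 vs cont=9.1464 → 9.1464 [wait]  node(5,3) S=72.3728 payoff=0.0000 vs cont=3.1710 → 3.1710 [wait]  node(5,4) S=87.1029 payoff=0.0000 vs cont=0.5212 → 0.5212 [wait]  node(5,5) S=104.8312 payoff=0.0000 vs cont=0.0000 → 0.0000 [wait]  ⇒ S*(5)=41.5148
t_4: node(4,0) S=45.5440 payoff=21.6460 vs cont=21.5899 → 21.6460 [stop]  node(4,1) S=54.8137 payoff=12.3763 vs cont=13.3727 → 13.3727 [wait]  node(4,2) S=65.9700 payoff=1.2200 vs cont=6.2670 → 6.2670 [wait]  node(4,3) S=79.3970 payoff=0.0000 vs cont=1.8994 → 1.8994 [wait]  node(4,4) S=95.5568 payoff=0.0000 vs cont=0.2717 → 0.2717 [wait]  ⇒ S*(4)=45.5440
t_3: node(3,0) S=49.9643 payoff=17.2257 vs cont=17.6052 → 17.6052 [wait]  node(3,1) S=60.1337 payoff=7.0563 vs cont=9.9336 → 9.9336 [wait]  node(3,2) S=72.3728 payoff=0.0000 vs cont=4.1649 → 4.1649 [wait]  node(3,3) S=87.1029 payoff=0.0000 vs cont=1.1186 → 1.1186 [wait]  ⇒ S*(3)=-
t_2: node(2,0) S=54.8137 payoff=12.3763 vs cont=13.8732 → 13.8732 [wait]  node(2,1) S=65.9700 payoff=1.2200 vs cont=7.1471 → 7.1471 [wait]  node(2,2) S=79.3970 payoff=0.0000 vs cont=2.7000 → 2.7000 [wait]  ⇒ S*(2)=-
t_1: node(1,0) S=60.1337 payoff=7.0563 vs cont=10.6105 → 10.6105 [wait]  node(1,1) S=72.3728 payoff=0.0000 vs cont=5.0021 → 5.0021 [wait]  ⇒ S*(1)=-
t_0: node(0,0) S=65.9700 payoff=1.2200 vs cont=7.8958 → 7.8958 [wait]  ⇒ S*(0)=-

price = 7.8958
boundary = - - - - 45.5440 41.5148 45.5440 49.9643 54.8137
tree:
7.8958
10.6105 5.0021
13.8732 7.1471 2.7000
17.6052 9.9336 4.1649 1.1186
21.6460 13.3727 6.2670 1.8994 0.2717
25.6752 17.3589 9.1464 3.1710 0.5212 0.0000
29.3480 21.6460 12.8515 5.1764 0.9997 0.0000 0.0000
32.6959 25.6752 17.2257 8.1907 1.9177 0.0000 0.0000 0.0000
35.7476 29.3480 21.6460 12.3763 3.6786 0.0000 0.0000 0.0000 0.0000
38.5293 32.6959 25.6752 17.2257 7.0563 0.0000 0.0000 0.0000 0.0000 0.0000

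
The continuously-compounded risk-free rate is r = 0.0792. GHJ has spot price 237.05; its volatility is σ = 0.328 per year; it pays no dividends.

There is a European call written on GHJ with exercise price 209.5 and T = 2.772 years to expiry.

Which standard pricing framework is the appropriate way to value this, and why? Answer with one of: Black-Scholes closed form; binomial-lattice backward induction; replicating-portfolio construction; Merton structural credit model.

framework: Black-Scholes closed form

Key observation: the instrument is a plain European call (strike 209.5) on a lognormal asset; the exact continuous-time formula applies directly.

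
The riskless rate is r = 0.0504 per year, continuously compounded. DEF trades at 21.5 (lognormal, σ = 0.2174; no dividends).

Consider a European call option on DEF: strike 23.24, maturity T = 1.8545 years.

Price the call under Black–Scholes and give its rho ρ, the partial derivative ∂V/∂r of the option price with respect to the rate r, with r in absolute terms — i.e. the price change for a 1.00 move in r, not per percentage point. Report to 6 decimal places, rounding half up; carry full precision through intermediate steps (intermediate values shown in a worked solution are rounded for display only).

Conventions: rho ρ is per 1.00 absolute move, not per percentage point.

price = 2.680815
ρ = 18.138120

σ√T = 0.2174·√1.8545 = 0.296055
d₁ = (ln(S/K) + (r+σ²/2)T) / (σ√T) = (ln(21.5/23.24) + (0.0504+0.2174²/2)·1.8545) / 0.296055 = (-0.077822 + 0.137291) / 0.296055 = 0.200872
d₂ = d₁ − σ√T = 0.200872 − 0.296055 = -0.095184
e^{−rT} = 0.910768
N(d₁) = 0.579601,  N(d₂) = 0.462085
Call price V = S·N(d₁) − K·e^{−rT}·N(d₂) = 12.461413 − 9.780599 = 2.680815
ρ = K·T·e^{−rT}·N(d₂) = 18.138120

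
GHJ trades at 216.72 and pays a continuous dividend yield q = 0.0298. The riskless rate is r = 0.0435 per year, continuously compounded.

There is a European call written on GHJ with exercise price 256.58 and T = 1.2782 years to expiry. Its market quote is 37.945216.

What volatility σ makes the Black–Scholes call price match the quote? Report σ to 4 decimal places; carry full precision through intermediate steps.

At σ = 0.5322 the Black–Scholes value reproduces the quote:
σ√T = 0.5322·√1.2782 = 0.601692
d₁ = (ln(S/K) + (r−q+σ²/2)T) / (σ√T) = (ln(216.72/256.58) + (0.0435−0.0298+0.5322²/2)·1.2782) / 0.601692 = (-0.168834 + 0.198528) / 0.601692 = 0.049350
d₂ = d₁ − σ√T = 0.049350 − 0.601692 = -0.552342
e^{−rT} = 0.945916
e^{−qT} = 0.962626
N(d₁) = 0.519680,  N(d₂) = 0.290357
V = S·e^{−qT}·N(d₁) − K·e^{−rT}·N(d₂) = 108.415783 − 70.470568 = 37.945216 (the quoted price), and the Black–Scholes price is strictly increasing in σ, so σ is unique

sigma = 0.5322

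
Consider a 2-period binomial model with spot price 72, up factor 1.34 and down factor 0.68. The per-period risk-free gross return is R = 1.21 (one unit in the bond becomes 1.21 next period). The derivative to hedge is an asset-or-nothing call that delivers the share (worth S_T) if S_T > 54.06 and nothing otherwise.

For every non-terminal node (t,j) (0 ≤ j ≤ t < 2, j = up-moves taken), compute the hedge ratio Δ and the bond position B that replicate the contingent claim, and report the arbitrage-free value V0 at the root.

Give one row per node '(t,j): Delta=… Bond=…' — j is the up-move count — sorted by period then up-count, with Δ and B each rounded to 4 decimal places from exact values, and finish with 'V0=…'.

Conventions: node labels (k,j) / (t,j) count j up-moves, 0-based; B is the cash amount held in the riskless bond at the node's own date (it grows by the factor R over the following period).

Under the risk-neutral measure, an up-move has probability p* = (R−d)/(u−d) = 0.8030 and values discount at R = 1.21.
Expiry values: V(2,0)=0.0000, V(2,1)=65.6064, V(2,2)=129.2832
  t=1,j=0: stock 48.9600 → up 65.6064 (V=65.6064), down 33.2928 (V=0.0000). Price 43.5404; hedge Δ=2.0303, bond B=-55.8632.
  t=1,j=1: stock 96.4800 → up 129.2832 (V=129.2832), down 65.6064 (V=65.6064). Price 96.4800; hedge Δ=1.0000, bond B=0.0000.
  t=0,j=0: stock 72.0000 → up 96.4800 (V=96.4800), down 48.9600 (V=43.5404). Price 71.1178; hedge Δ=1.1140, bond B=-9.0937.
Check: Δ(0,0)·S0 + B(0,0) = 71.1178 = V0.

(0,0): Delta=1.1140 Bond=-9.0937
(1,0): Delta=2.0303 Bond=-55.8632
(1,1): Delta=1.0000 Bond=0.0000
V0=71.1178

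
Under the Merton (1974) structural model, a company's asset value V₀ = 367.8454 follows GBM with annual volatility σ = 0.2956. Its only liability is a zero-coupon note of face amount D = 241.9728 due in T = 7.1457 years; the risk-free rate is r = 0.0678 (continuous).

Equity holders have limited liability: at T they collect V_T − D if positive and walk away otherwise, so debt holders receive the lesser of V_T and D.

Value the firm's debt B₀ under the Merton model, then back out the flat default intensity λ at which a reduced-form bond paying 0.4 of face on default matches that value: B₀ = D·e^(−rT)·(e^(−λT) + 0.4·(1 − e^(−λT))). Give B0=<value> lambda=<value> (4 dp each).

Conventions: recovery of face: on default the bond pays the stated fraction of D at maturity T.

Work the structural quantities from V₀ = 367.8454 against face 241.9728:
d₁ = [ln(V₀/D) + (r + σ²/2)T] / (σ√T)
   = [ln(367.8454/241.9728) + (0.0678 + 0.5·0.2956²)·7.1457] / (0.2956·√7.1457)
   = [0.418837 + 0.796672] / 0.790181 = 1.538266
d₂ = d₁ − σ√T = 1.538266 − 0.790181 = 0.748085
N(d₁) = 0.938008,  N(d₂) = 0.772795,  e^(−rT) = 0.616018
E₀ = V₀·N(d₁) − D·e^(−rT)·N(d₂)
   = 367.8454·0.938008 − 241.9728·0.616018·0.772795 = 229.849353
B₀ = V₀ − E₀ = 367.8454 − 229.849353 = 137.996047
e^(−λT) = (B₀·e^(rT)/D − 0.4)/(1 − 0.4) = (137.9960·1.623328/241.9728 − 0.4)/0.6 = 0.87629458
λ = −ln(0.87629458)/7.1457 = 0.018480

B0=137.9960 lambda=0.0185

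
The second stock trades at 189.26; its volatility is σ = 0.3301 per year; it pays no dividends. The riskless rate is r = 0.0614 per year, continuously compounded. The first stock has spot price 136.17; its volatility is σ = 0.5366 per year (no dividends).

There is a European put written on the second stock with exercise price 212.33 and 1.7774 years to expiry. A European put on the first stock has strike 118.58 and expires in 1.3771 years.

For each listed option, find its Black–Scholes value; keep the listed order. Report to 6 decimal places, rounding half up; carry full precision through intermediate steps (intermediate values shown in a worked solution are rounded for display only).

price(the second stock put K=212.33) = 33.621020
price(the first stock put K=118.58) = 18.494411

[the second stock put K=212.33]
σ√T = 0.3301·√1.7774 = 0.440087
d₁ = (ln(S/K) + (r+σ²/2)T) / (σ√T) = (ln(189.26/212.33) + (0.0614+0.3301²/2)·1.7774) / 0.440087 = (-0.115020 + 0.205970) / 0.440087 = 0.206665
d₂ = d₁ − σ√T = 0.206665 − 0.440087 = -0.233422
e^{−rT} = 0.896612
N(−d₁) = 0.418136,  N(−d₂) = 0.592283
price = K·e^{−rT}·N(−d₂) − S·N(−d₁) = 112.757387 − 79.136367 = 33.621020
[the first stock put K=118.58]
σ√T = 0.5366·√1.3771 = 0.629700
d₁ = (ln(S/K) + (r+σ²/2)T) / (σ√T) = (ln(136.17/118.58) + (0.0614+0.5366²/2)·1.3771) / 0.629700 = (0.138316 + 0.282815) / 0.629700 = 0.668781
d₂ = d₁ − σ√T = 0.668781 − 0.629700 = 0.039081
e^{−rT} = 0.918922
N(−d₁) = 0.251818,  N(−d₂) = 0.484413
price = K·e^{−rT}·N(−d₂) − S·N(−d₁) = 52.784421 − 34.290011 = 18.494411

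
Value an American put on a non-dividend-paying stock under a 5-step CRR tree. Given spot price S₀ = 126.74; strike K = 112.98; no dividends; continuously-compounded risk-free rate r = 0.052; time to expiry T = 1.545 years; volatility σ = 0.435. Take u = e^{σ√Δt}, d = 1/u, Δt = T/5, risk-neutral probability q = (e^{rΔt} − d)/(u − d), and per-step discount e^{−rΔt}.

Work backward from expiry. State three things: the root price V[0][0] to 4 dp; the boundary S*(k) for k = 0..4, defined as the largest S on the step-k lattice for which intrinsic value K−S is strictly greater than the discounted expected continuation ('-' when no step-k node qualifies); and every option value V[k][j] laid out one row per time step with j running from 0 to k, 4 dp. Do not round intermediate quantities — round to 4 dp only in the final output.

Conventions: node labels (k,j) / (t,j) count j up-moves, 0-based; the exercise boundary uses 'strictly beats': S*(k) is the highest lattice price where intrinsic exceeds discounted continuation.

params: Δt=0.30900 u=1.27355 d=0.78521 q=0.47301 e^(-rΔt)=0.98406
t_5 payoffs: 75.1499 51.6225 13.4628 0.0000 0.0000 0.0000
t_4: node(4,0) S=48.1784 payoff=64.8016 vs cont=63.0008 → 64.8016 [stop]  node(4,1) S=78.1417 payoff=34.8383 vs cont=33.0374 → 34.8383 [stop]  node(4,2) S=126.7400 payoff=0.0000 vs cont=6.9816 → 6.9816 [wait]  node(4,3) S=205.5627 payoff=0.0000 vs cont=0.0000 → 0.0000 [wait]  node(4,4) S=333.4073 payoff=0.0000 vs cont=0.0000 → 0.0000 [wait]  ⇒ S*(4)=78.1417
t_3: node(3,0) S=61.3575 payoff=51.6225 vs cont=49.8216 → 51.6225 [stop]  node(3,1) S=99.5172 payoff=13.4628 vs cont=21.3165 → 21.3165 [wait]  node(3,2) S=161.4095 payoff=0.0000 vs cont=3.6206 → 3.6206 [wait]  node(3,3) S=261.7940 payoff=0.0000 vs cont=0.0000 → 0.0000 [wait]  ⇒ S*(3)=61.3575
t_2: node(2,0) S=78.1417 payoff=34.8383 vs cont=36.6931 → 36.6931 [wait]  node(2,1) S=126.7400 payoff=0.0000 vs cont=12.7398 → 12.7398 [wait]  node(2,2) S=205.5627 payoff=0.0000 vs cont=1.8776 → 1.8776 [wait]  ⇒ S*(2)=-
t_1: node(1,0) S=99.5172 payoff=13.4628 vs cont=24.9587 → 24.9587 [wait]  node(1,1) S=161.4095 payoff=0.0000 vs cont=7.4807 → 7.4807 [wait]  ⇒ S*(1)=-
t_0: node(0,0) S=126.7400 payoff=0.0000 vs cont=16.4254 → 16.4254 [wait]  ⇒ S*(0)=-

price = 16.4254
boundary = - - - 61.3575 78.1417
tree:
16.4254
24.9587 7.4807
36.6931 12.7398 1.8776
51.6225 21.3165 3.6206 0.0000
64.8016 34.8383 6.9816 0.0000 0.0000
75.1499 51.6225 13.4628 0.0000 0.0000 0.0000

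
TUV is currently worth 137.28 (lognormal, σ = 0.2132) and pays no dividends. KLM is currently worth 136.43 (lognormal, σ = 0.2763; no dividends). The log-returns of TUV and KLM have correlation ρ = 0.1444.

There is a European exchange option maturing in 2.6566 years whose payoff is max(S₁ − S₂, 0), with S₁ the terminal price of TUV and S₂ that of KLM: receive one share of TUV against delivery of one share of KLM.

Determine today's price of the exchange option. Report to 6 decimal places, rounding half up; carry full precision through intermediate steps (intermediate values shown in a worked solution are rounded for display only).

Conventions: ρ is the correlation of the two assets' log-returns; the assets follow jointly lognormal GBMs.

exchange price = 28.902105

σ_eff = √(σ₁² + σ₂² − 2ρσ₁σ₂) = √(0.2132² + 0.2763² − 2·0.1444·0.2132·0.2763) = 0.323703
d₁ = (ln(S₁/S₂) + (q₂ − q₁ + σ_eff²/2)T) / (σ_eff√T) = (ln(137.28/136.43) + (0.0 − 0.0 + 0.052392)·2.6566) / 0.527606 = 0.275575
d₂ = d₁ − σ_eff√T = 0.275575 − 0.527606 = -0.252031
N(d₁) = 0.608563,  N(d₂) = 0.400509
V = S₁·e^{−q₁T}·N(d₁) − S₂·e^{−q₂T}·N(d₂) = 83.543490 − 54.641385 = 28.902105
Key observation: pricing in KLM-units makes this a unit-strike call on the ratio S₁/S₂ — the risk-free rate cancels and cannot affect the value.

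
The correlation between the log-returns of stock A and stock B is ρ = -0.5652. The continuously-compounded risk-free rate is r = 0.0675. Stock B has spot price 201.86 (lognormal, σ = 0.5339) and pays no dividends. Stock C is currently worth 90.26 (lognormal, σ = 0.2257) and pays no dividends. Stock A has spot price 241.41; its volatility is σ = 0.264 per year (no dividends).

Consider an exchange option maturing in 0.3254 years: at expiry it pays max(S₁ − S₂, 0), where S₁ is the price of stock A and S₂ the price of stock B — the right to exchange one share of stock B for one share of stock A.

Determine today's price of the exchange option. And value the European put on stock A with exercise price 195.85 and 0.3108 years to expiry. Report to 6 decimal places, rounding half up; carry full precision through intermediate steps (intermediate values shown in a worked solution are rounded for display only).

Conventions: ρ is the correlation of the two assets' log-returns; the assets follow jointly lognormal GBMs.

σ_eff = √(σ₁² + σ₂² − 2ρσ₁σ₂) = √(0.264² + 0.5339² − 2·-0.5652·0.264·0.5339) = 0.716990
d₁ = (ln(S₁/S₂) + (q₂ − q₁ + σ_eff²/2)T) / (σ_eff√T) = (ln(241.41/201.86) + (0.0 − 0.0 + 0.257037)·0.3254) / 0.408999 = 0.641964
d₂ = d₁ − σ_eff√T = 0.641964 − 0.408999 = 0.232965
N(d₁) = 0.739552,  N(d₂) = 0.592106
V = S₁·e^{−q₁T}·N(d₁) − S₂·e^{−q₂T}·N(d₂) = 178.535159 − 119.522465 = 59.012695
[vanilla: stock A put K=195.85]
σ√T = 0.264·√0.3108 = 0.147179
d₁ = (ln(S/K) + (r+σ²/2)T) / (σ√T) = (ln(241.41/195.85) + (0.0675+0.264²/2)·0.3108) / 0.147179 = (0.209148 + 0.031810) / 0.147179 = 1.637178
d₂ = d₁ − σ√T = 1.637178 − 0.147179 = 1.489999
e^{−rT} = 0.979240
N(−d₁) = 0.050797,  N(−d₂) = 0.068112
price = K·e^{−rT}·N(−d₂) − S·N(−d₁) = 13.062832 − 12.262818 = 0.800015

exchange price = 59.012695
price(stock A put K=195.85) = 0.800015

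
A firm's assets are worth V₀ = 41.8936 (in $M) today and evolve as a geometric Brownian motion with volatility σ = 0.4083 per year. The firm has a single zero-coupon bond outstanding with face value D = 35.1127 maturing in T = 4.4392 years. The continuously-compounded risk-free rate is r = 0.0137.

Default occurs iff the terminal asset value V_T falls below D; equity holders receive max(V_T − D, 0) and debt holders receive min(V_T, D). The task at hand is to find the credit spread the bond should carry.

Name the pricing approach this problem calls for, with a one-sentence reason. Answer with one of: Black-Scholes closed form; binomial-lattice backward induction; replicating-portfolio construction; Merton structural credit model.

Key observation: with the firm-asset dynamics (V₀ = 41.8936) and a single zero-coupon liability of face 35.1127 given, debt value, spread, and default probability all derive from the option view of the balance sheet.

framework: Merton structural credit model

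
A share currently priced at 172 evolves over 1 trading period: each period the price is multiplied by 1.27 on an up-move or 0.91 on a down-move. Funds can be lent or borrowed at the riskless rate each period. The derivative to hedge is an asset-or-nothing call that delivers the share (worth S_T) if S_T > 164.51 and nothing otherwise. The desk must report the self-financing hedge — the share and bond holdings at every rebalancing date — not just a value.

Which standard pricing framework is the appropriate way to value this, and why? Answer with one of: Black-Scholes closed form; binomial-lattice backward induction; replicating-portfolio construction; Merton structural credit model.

framework: replicating-portfolio construction

Key observation: the mandate to exhibit the hedge at every date and state singles out the replicating-portfolio construction on the 1-period tree with factors 1.27 and 0.91 from 172.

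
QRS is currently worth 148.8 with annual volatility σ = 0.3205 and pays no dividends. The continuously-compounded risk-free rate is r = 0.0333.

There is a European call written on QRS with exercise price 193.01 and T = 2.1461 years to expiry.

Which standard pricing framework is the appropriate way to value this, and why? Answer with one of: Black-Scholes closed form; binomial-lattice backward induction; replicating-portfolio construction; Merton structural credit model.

framework: Black-Scholes closed form

Key observation: everything needed for the exact continuous-time valuation of the European call on QRS (strike 193.01) is given, and no feature rules the closed form out.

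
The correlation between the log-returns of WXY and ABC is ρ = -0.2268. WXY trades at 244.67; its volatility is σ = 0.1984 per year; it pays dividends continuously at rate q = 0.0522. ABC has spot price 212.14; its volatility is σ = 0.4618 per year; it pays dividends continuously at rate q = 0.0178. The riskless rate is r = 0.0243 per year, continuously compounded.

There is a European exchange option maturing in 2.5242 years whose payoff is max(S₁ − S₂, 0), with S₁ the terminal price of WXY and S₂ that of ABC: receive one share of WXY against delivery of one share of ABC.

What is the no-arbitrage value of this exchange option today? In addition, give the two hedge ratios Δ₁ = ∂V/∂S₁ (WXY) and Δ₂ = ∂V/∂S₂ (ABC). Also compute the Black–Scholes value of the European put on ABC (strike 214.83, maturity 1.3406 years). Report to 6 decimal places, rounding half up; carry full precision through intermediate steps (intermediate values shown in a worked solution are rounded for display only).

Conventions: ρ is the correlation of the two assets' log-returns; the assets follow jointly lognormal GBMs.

exchange price = 75.528011
Δ1 = 0.604758
Δ2 = -0.341463
price(ABC put K=214.83) = 44.153507

σ_eff = √(σ₁² + σ₂² − 2ρσ₁σ₂) = √(0.1984² + 0.4618² − 2·-0.2268·0.1984·0.4618) = 0.542385
d₁ = (ln(S₁/S₂) + (q₂ − q₁ + σ_eff²/2)T) / (σ_eff√T) = (ln(244.67/212.14) + (0.0178 − 0.0522 + 0.147091)·2.5242) / 0.861726 = 0.495653
d₂ = d₁ − σ_eff√T = 0.495653 − 0.861726 = -0.366073
N(d₁) = 0.689930,  N(d₂) = 0.357155
V = S₁·e^{−q₁T}·N(d₁) − S₂·e^{−q₂T}·N(d₂) = 147.966028 − 72.438017 = 75.528011
Δ₁ = e^{−q₁T}·N(d₁) = 0.604758;  Δ₂ = −e^{−q₂T}·N(d₂) = -0.341463
[vanilla: ABC put K=214.83]
σ√T = 0.4618·√1.3406 = 0.534692
d₁ = (ln(S/K) + (r−q+σ²/2)T) / (σ√T) = (ln(212.14/214.83) + (0.0243−0.0178+0.4618²/2)·1.3406) / 0.534692 = (-0.012601 + 0.151662) / 0.534692 = 0.260077
d₂ = d₁ − σ√T = 0.260077 − 0.534692 = -0.274615
e^{−rT} = 0.967948
e^{−qT} = 0.976420
N(−d₁) = 0.397402,  N(−d₂) = 0.608194
price = K·e^{−rT}·N(−d₂) − S·e^{−qT}·N(−d₁) = 126.470488 − 82.316981 = 44.153507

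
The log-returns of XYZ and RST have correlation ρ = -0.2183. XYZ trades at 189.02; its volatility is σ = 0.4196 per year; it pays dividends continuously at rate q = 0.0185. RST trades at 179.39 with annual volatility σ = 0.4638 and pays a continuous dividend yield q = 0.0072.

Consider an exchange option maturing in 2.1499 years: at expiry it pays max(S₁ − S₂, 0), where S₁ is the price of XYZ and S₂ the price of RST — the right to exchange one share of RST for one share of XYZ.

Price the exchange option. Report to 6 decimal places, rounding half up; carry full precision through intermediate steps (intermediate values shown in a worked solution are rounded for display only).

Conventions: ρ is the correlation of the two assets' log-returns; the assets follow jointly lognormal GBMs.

exchange price = 71.870416

σ_eff = √(σ₁² + σ₂² − 2ρσ₁σ₂) = √(0.4196² + 0.4638² − 2·-0.2183·0.4196·0.4638) = 0.690030
d₁ = (ln(S₁/S₂) + (q₂ − q₁ + σ_eff²/2)T) / (σ_eff√T) = (ln(189.02/179.39) + (0.0072 − 0.0185 + 0.238071)·2.1499) / 1.011759 = 0.533551
d₂ = d₁ − σ_eff√T = 0.533551 − 1.011759 = -0.478208
N(d₁) = 0.703174,  N(d₂) = 0.316251
V = S₁·e^{−q₁T}·N(d₁) − S₂·e^{−q₂T}·N(d₂) = 127.731269 − 55.860854 = 71.870416
Key observation: no risk-free rate is needed — with the second asset as numeraire the exchange option is a call on the ratio S₁/S₂, and r cancels out of the value.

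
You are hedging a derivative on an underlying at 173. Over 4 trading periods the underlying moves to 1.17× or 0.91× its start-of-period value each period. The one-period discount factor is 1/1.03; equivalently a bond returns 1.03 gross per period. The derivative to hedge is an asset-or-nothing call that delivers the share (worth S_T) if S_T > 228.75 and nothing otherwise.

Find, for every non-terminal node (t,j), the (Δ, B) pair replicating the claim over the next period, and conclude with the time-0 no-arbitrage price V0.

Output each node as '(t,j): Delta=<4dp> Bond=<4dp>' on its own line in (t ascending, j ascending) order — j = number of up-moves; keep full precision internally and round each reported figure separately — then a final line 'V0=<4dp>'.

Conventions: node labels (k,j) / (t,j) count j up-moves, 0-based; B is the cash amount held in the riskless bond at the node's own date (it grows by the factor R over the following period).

(0,0): Delta=1.9093 Bond=-269.8087
(1,0): Delta=1.2369 Bond=-172.0352
(1,1): Delta=2.5196 Bond=-401.4154
(2,0): Delta=0.0000 Bond=0.0000
(2,1): Delta=2.3592 Bond=-383.9252
(2,2): Delta=2.6650 Bond=-447.9127
(3,0): Delta=0.0000 Bond=0.0000
(3,1): Delta=0.0000 Bond=0.0000
(3,2): Delta=4.5000 Bond=-856.7930
(3,3): Delta=1.0000 Bond=0.0000
V0=60.5088

Under the risk-neutral measure, an up-move has probability p* = (R−d)/(u−d) = 0.4615 and values discount at R = 1.03.
At maturity the claim pays: V(4,0)=0.0000, V(4,1)=0.0000, V(4,2)=0.0000, V(4,3)=252.1419, V(4,4)=324.1825
  t=3,j=0: stock 130.3678 → up 152.5303 (V=0.0000), down 118.6347 (V=0.0000). Price 0.0000; hedge Δ=0.0000, bond B=0.0000.
  t=3,j=1: stock 167.6157 → up 196.1104 (V=0.0000), down 152.5303 (V=0.0000). Price 0.0000; hedge Δ=0.0000, bond B=0.0000.
  t=3,j=2: stock 215.5059 → up 252.1419 (V=252.1419), down 196.1104 (V=0.0000). Price 112.9837; hedge Δ=4.5000, bond B=-856.7930.
  t=3,j=3: stock 277.0790 → up 324.1825 (V=324.1825), down 252.1419 (V=252.1419). Price 277.0790; hedge Δ=1.0000, bond B=0.0000.
  t=2,j=0: stock 143.2613 → up 167.6157 (V=0.0000), down 130.3678 (V=0.0000). Price 0.0000; hedge Δ=0.0000, bond B=0.0000.
  t=2,j=1: stock 184.1931 → up 215.5059 (V=112.9837), down 167.6157 (V=0.0000). Price 50.6275; hedge Δ=2.3592, bond B=-383.9252.
  t=2,j=2: stock 236.8197 → up 277.0790 (V=277.0790), down 215.5059 (V=112.9837). Price 183.2233; hedge Δ=2.6650, bond B=-447.9127.
  t=1,j=0: stock 157.4300 → up 184.1931 (V=50.6275), down 143.2613 (V=0.0000). Price 22.6860; hedge Δ=1.2369, bond B=-172.0352.
  t=1,j=1: stock 202.4100 → up 236.8197 (V=183.2233), down 184.1931 (V=50.6275). Price 108.5685; hedge Δ=2.5196, bond B=-401.4154.
  t=0,j=0: stock 173.0000 → up 202.4100 (V=108.5685), down 157.4300 (V=22.6860). Price 60.5088; hedge Δ=1.9093, bond B=-269.8087.
As a check, the time-0 holding Δ(0,0)·S0 + B(0,0) comes to 60.5088 — exactly V0.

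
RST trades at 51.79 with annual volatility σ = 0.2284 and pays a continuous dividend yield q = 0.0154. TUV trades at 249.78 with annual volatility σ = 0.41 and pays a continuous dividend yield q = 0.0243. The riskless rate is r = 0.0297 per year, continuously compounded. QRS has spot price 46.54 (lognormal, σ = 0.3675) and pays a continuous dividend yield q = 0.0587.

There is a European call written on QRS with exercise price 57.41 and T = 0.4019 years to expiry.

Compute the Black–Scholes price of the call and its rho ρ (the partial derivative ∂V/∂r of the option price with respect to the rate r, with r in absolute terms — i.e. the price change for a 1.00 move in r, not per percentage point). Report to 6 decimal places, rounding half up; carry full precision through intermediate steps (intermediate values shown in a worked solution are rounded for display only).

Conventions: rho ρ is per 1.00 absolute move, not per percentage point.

σ√T = 0.3675·√0.4019 = 0.232979
d₁ = (ln(S/K) + (r−q+σ²/2)T) / (σ√T) = (ln(46.54/57.41) + (0.0297−0.0587+0.3675²/2)·0.4019) / 0.232979 = (-0.209906 + 0.015484) / 0.232979 = -0.834505
d₂ = d₁ − σ√T = -0.834505 − 0.232979 = -1.067484
e^{−rT} = 0.988135
e^{−qT} = 0.976685
N(d₁) = 0.201998,  N(d₂) = 0.142877
Call price V = S·e^{−qT}·N(d₁) − K·e^{−rT}·N(d₂) = 9.181813 − 8.105228 = 1.076584
ρ = K·T·e^{−rT}·N(d₂) = 3.257491

price = 1.076584
ρ = 3.257491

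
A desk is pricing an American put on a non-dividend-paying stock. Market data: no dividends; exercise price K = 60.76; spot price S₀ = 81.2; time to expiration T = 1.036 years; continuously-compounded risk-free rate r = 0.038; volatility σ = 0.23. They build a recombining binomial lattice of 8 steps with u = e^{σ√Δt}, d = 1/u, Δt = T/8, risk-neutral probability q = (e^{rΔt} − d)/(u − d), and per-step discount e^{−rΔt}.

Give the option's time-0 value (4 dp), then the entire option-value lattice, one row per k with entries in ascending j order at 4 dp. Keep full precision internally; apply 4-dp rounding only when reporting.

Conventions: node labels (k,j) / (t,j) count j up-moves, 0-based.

params: Δt=0.12950 u=1.08629 d=0.92056 q=0.50909 e^(-rΔt)=0.99509
t_8 payoffs: 18.8816 11.3424 2.4460 0.0000 0.0000 0.0000 0.0000 0.0000 0.0000
k=7: node(7,0) S=45.4921 payoff=15.2679 vs cont=14.9696 → 15.2679 [stop]  node(7,1) S=53.6819 payoff=7.0781 vs cont=6.7799 → 7.0781 [stop]  node(7,2) S=63.3460 payoff=0.0000 vs cont=1.1949 → 1.1949 [wait]  node(7,3) S=74.7498 payoff=0.0000 vs cont=0.0000 → 0.0000 [wait]  node(7,4) S=88.2067 payoff=0.0000 vs cont=0.0000 → 0.0000 [wait]  node(7,5) S=104.0862 payoff=0.0000 vs cont=0.0000 → 0.0000 [wait]  node(7,6) S=122.8244 payoff=0.0000 vs cont=0.0000 → 0.0000 [wait]  node(7,7) S=144.9359 payoff=0.0000 vs cont=0.0000 → 0.0000 [wait]
k=6: node(6,0) S=49.4176 payoff=11.3424 vs cont=11.0441 → 11.3424 [stop]  node(6,1) S=58.3140 payoff=2.4460 vs cont=4.0630 → 4.0630 [wait]  node(6,2) S=68.8121 payoff=0.0000 vs cont=0.5837 → 0.5837 [wait]  node(6,3) S=81.2000 payoff=0.0000 vs cont=0.0000 → 0.0000 [wait]  node(6,4) S=95.8181 payoff=0.0000 vs cont=0.0000 → 0.0000 [wait]  node(6,5) S=113.0678 payoff=0.0000 vs cont=0.0000 → 0.0000 [wait]  node(6,6) S=133.4229 payoff=0.0000 vs cont=0.0000 → 0.0000 [wait]
k=5: node(5,0) S=53.6819 payoff=7.0781 vs cont=7.5991 → 7.5991 [wait]  node(5,1) S=63.3460 payoff=0.0000 vs cont=2.2805 → 2.2805 [wait]  node(5,2) S=74.7498 payoff=0.0000 vs cont=0.2851 → 0.2851 [wait]  node(5,3) S=88.2067 payoff=0.0000 vs cont=0.0000 → 0.0000 [wait]  node(5,4) S=104.0862 payoff=0.0000 vs cont=0.0000 → 0.0000 [wait]  node(5,5) S=122.8244 payoff=0.0000 vs cont=0.0000 → 0.0000 [wait]
k=4: node(4,0) S=58.3140 payoff=2.4460 vs cont=4.8674 → 4.8674 [wait]  node(4,1) S=68.8121 payoff=0.0000 vs cont=1.2585 → 1.2585 [wait]  node(4,2) S=81.2000 payoff=0.0000 vs cont=0.1393 → 0.1393 [wait]  node(4,3) S=95.8181 payoff=0.0000 vs cont=0.0000 → 0.0000 [wait]  node(4,4) S=113.0678 payoff=0.0000 vs cont=0.0000 → 0.0000 [wait]
k=3: node(3,0) S=63.3460 payoff=0.0000 vs cont=3.0153 → 3.0153 [wait]  node(3,1) S=74.7498 payoff=0.0000 vs cont=0.6853 → 0.6853 [wait]  node(3,2) S=88.2067 payoff=0.0000 vs cont=0.0680 → 0.0680 [wait]  node(3,3) S=104.0862 payoff=0.0000 vs cont=0.0000 → 0.0000 [wait]
k=2: node(2,0) S=68.8121 payoff=0.0000 vs cont=1.8202 → 1.8202 [wait]  node(2,1) S=81.2000 payoff=0.0000 vs cont=0.3693 → 0.3693 [wait]  node(2,2) S=95.8181 payoff=0.0000 vs cont=0.0332 → 0.0332 [wait]
k=1: node(1,0) S=74.7498 payoff=0.0000 vs cont=1.0762 → 1.0762 [wait]  node(1,1) S=88.2067 payoff=0.0000 vs cont=0.1972 → 0.1972 [wait]
k=0: node(0,0) S=81.2000 payoff=0.0000 vs cont=0.6256 → 0.6256 [wait]

price = 0.6256
tree:
0.6256
1.0762 0.1972
1.8202 0.3693 0.0332
3.0153 0.6853 0.0680 0.0000
4.8674 1.2585 0.1393 0.0000 0.0000
7.5991 2.2805 0.2851 0.0000 0.0000 0.0000
11.3424 4.0630 0.5837 0.0000 0.0000 0.0000 0.0000
15.2679 7.0781 1.1949 0.0000 0.0000 0.0000 0.0000 0.0000
18.8816 11.3424 2.4460 0.0000 0.0000 0.0000 0.0000 0.0000 0.0000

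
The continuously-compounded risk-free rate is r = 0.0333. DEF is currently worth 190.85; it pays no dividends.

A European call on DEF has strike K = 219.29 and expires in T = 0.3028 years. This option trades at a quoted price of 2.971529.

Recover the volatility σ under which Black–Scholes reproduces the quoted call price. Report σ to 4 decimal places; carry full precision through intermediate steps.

At σ = 0.2618 the Black–Scholes value reproduces the quote:
σ√T = 0.2618·√0.3028 = 0.144061
d₁ = (ln(S/K) + (r+σ²/2)T) / (σ√T) = (ln(190.85/219.29) + (0.0333+0.2618²/2)·0.3028) / 0.144061 = (-0.138907 + 0.020460) / 0.144061 = -0.822199
d₂ = d₁ − σ√T = -0.822199 − 0.144061 = -0.966261
e^{−rT} = 0.989967
N(d₁) = 0.205482,  N(d₂) = 0.166957
V = S·N(d₁) − K·e^{−rT}·N(d₂) = 39.216180 − 36.244651 = 2.971529 (matching the quote); vega is positive throughout, so no other σ reproduces this price

sigma = 0.2618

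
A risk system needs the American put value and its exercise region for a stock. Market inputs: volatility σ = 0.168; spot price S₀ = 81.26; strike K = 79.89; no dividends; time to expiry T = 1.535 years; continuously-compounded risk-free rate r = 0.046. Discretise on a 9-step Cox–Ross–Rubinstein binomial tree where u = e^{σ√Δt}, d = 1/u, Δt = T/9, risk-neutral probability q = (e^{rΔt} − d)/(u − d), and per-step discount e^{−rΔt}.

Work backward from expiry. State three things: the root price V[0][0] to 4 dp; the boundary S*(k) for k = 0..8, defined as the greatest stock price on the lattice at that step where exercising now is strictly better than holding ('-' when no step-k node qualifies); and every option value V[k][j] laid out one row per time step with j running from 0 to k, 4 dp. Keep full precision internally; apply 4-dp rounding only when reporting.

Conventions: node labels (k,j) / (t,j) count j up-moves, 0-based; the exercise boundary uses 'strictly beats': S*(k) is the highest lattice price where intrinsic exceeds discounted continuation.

price = 4.2154
boundary = - - - 65.9905 61.5672 65.9905 70.7315 65.9905 70.7315
tree:
4.2154
6.4619 2.3584
9.6272 3.8532 1.1164
13.8995 6.1193 1.9742 0.4001
18.3228 9.4013 3.4059 0.7803 0.0813
22.4496 13.8995 5.6971 1.4990 0.1779 0.0000
26.2998 18.3228 9.1585 2.8243 0.3892 0.0000 0.0000
29.8919 22.4496 13.8995 5.1827 0.8515 0.0000 0.0000 0.0000
33.2432 26.2998 18.3228 9.1585 1.8632 0.0000 0.0000 0.0000 0.0000
36.3699 29.8919 22.4496 13.8995 4.0768 0.0000 0.0000 0.0000 0.0000 0.0000

Δt=0.17056  u=1.07184  d=0.93297  q=0.53938  discount=0.99219
step 9 (expiry): payoffs max(K−S,0) = 36.3699 29.8919 22.4496 13.8995 4.0768 0.0000 0.0000 0.0000 0.0000 0.0000
step 8: (k=8,j=0): S=46.6468, K−S=33.2432, hold=32.6189 ⇒ V=33.2432 exercise | (k=8,j=1): S=53.5902, K−S=26.2998, hold=25.6755 ⇒ V=26.2998 exercise | (k=8,j=2): S=61.5672, K−S=18.3228, hold=17.6985 ⇒ V=18.3228 exercise | (k=8,j=3): S=70.7315, K−S=9.1585, hold=8.5341 ⇒ V=9.1585 exercise | (k=8,j=4): S=81.2600, K−S=0.0000, hold=1.8632 ⇒ V=1.8632 continue | (k=8,j=5): S=93.3557, K−S=0.0000, hold=0.0000 ⇒ V=0.0000 continue | (k=8,j=6): S=107.2518, K−S=0.0000, hold=0.0000 ⇒ V=0.0000 continue | (k=8,j=7): S=123.2163, K−S=0.0000, hold=0.0000 ⇒ V=0.0000 continue | (k=8,j=8): S=141.5572, K−S=0.0000, hold=0.0000 ⇒ V=0.0000 continue  boundary S*=70.7315
step 7: (k=7,j=0): S=49.9981, K−S=29.8919, hold=29.2676 ⇒ V=29.8919 exercise | (k=7,j=1): S=57.4404, K−S=22.4496, hold=21.8253 ⇒ V=22.4496 exercise | (k=7,j=2): S=65.9905, K−S=13.8995, hold=13.2752 ⇒ V=13.8995 exercise | (k=7,j=3): S=75.8132, K−S=4.0768, hold=5.1827 ⇒ V=5.1827 continue | (k=7,j=4): S=87.0981, K−S=0.0000, hold=0.8515 ⇒ V=0.8515 continue | (k=7,j=5): S=100.0628, K−S=0.0000, hold=0.0000 ⇒ V=0.0000 continue | (k=7,j=6): S=114.9572, K−S=0.0000, hold=0.0000 ⇒ V=0.0000 continue | (k=7,j=7): S=132.0688, K−S=0.0000, hold=0.0000 ⇒ V=0.0000 continue  boundary S*=65.9905
step 6: (k=6,j=0): S=53.5902, K−S=26.2998, hold=25.6755 ⇒ V=26.2998 exercise | (k=6,j=1): S=61.5672, K−S=18.3228, hold=17.6985 ⇒ V=18.3228 exercise | (k=6,j=2): S=70.7315, K−S=9.1585, hold=9.1260 ⇒ V=9.1585 exercise | (k=6,j=3): S=81.2600, K−S=0.0000, hold=2.8243 ⇒ V=2.8243 continue | (k=6,j=4): S=93.3557, K−S=0.0000, hold=0.3892 ⇒ V=0.3892 continue | (k=6,j=5): S=107.2518, K−S=0.0000, hold=0.0000 ⇒ V=0.0000 continue | (k=6,j=6): S=123.2163, K−S=0.0000, hold=0.0000 ⇒ V=0.0000 continue  boundary S*=70.7315
step 5: (k=5,j=0): S=57.4404, K−S=22.4496, hold=21.8253 ⇒ V=22.4496 exercise | (k=5,j=1): S=65.9905, K−S=13.8995, hold=13.2752 ⇒ V=13.8995 exercise | (k=5,j=2): S=75.8132, K−S=4.0768, hold=5.6971 ⇒ V=5.6971 continue | (k=5,j=3): S=87.0981, K−S=0.0000, hold=1.4990 ⇒ V=1.4990 continue | (k=5,j=4): S=100.0628, K−S=0.0000, hold=0.1779 ⇒ V=0.1779 continue | (k=5,j=5): S=114.9572, K−S=0.0000, hold=0.0000 ⇒ V=0.0000 continue  boundary S*=65.9905
step 4: (k=4,j=0): S=61.5672, K−S=18.3228, hold=17.6985 ⇒ V=18.3228 exercise | (k=4,j=1): S=70.7315, K−S=9.1585, hold=9.4013 ⇒ V=9.4013 continue | (k=4,j=2): S=81.2600, K−S=0.0000, hold=3.4059 ⇒ V=3.4059 continue | (k=4,j=3): S=93.3557, K−S=0.0000, hold=0.7803 ⇒ V=0.7803 continue | (k=4,j=4): S=107.2518, K−S=0.0000, hold=0.0813 ⇒ V=0.0813 continue  boundary S*=61.5672
step 3: (k=3,j=0): S=65.9905, K−S=13.8995, hold=13.4052 ⇒ V=13.8995 exercise | (k=3,j=1): S=75.8132, K−S=4.0768, hold=6.1193 ⇒ V=6.1193 continue | (k=3,j=2): S=87.0981, K−S=0.0000, hold=1.9742 ⇒ V=1.9742 continue | (k=3,j=3): S=100.0628, K−S=0.0000, hold=0.4001 ⇒ V=0.4001 continue  boundary S*=65.9905
step 2: (k=2,j=0): S=70.7315, K−S=9.1585, hold=9.6272 ⇒ V=9.6272 continue | (k=2,j=1): S=81.2600, K−S=0.0000, hold=3.8532 ⇒ V=3.8532 continue | (k=2,j=2): S=93.3557, K−S=0.0000, hold=1.1164 ⇒ V=1.1164 continue  boundary S*=-
step 1: (k=1,j=0): S=75.8132, K−S=4.0768, hold=6.4619 ⇒ V=6.4619 continue | (k=1,j=1): S=87.0981, K−S=0.0000, hold=2.3584 ⇒ V=2.3584 continue  boundary S*=-
step 0: (k=0,j=0): S=81.2600, K−S=0.0000, hold=4.2154 ⇒ V=4.2154 continue  boundary S*=-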